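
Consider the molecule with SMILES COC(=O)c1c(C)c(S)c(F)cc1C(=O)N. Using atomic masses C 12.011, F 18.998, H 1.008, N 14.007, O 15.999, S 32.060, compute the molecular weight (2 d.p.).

First, the molecular formula is C10H10FNO3S (counting implicit H from valence).
  C: 10 × 12.011 = 120.110
  F: 1 × 18.998 = 18.998
  H: 10 × 1.008 = 10.080
  N: 1 × 14.007 = 14.007
  O: 3 × 15.999 = 47.997
  S: 1 × 32.060 = 32.060
Sum: 10×12.011 + 1×18.998 + 10×1.008 + 1×14.007 + 3×15.999 + 1×32.060 = 243.252 → 243.25 g/mol.

243.25 g/mol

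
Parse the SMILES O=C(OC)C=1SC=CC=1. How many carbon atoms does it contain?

6

Count every carbon token in the SMILES (each C, including those in ring-closure positions and inside branches).
Carbon count: 6.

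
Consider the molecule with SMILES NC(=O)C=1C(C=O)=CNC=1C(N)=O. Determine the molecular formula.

Walk through each heavy atom and fill implicit hydrogens from standard valence (C 4, N 3, O 2, S 2, halogen 1):
  atom 1: N, bond orders sum to 1 (valence 3) → 2 H
  atom 2: C, bond orders sum to 4 (valence 4) → 0 H
  atom 3: O, bond orders sum to 2 (valence 2) → 0 H
  atom 4: C, bond orders sum to 4 (valence 4) → 0 H
  atom 5: C, bond orders sum to 4 (valence 4) → 0 H
  atom 6: C, bond orders sum to 3 (valence 4) → 1 H
  atom 7: O, bond orders sum to 2 (valence 2) → 0 H
  atom 8: C, bond orders sum to 3 (valence 4) → 1 H
  atom 9: N, bond orders sum to 2 (valence 3) → 1 H
  atom 10: C, bond orders sum to 4 (valence 4) → 0 H
  atom 11: C, bond orders sum to 4 (valence 4) → 0 H
  atom 12: N, bond orders sum to 1 (valence 3) → 2 H
  atom 13: O, bond orders sum to 2 (valence 2) → 0 H
Totals → C:7, H:7, N:3, O:3.
In Hill order: C7H7N3O3.

C7H7N3O3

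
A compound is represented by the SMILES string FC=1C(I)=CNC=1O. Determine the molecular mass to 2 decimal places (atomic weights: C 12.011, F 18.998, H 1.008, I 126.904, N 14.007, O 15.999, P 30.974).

226.98 g/mol

First, the molecular formula is C4H3FINO (counting implicit H from valence).
  C: 4 × 12.011 = 48.044
  F: 1 × 18.998 = 18.998
  H: 3 × 1.008 = 3.024
  I: 1 × 126.904 = 126.904
  N: 1 × 14.007 = 14.007
  O: 1 × 15.999 = 15.999
Sum: 4×12.011 + 1×18.998 + 3×1.008 + 1×126.904 + 1×14.007 + 1×15.999 = 226.976 → 226.98 g/mol.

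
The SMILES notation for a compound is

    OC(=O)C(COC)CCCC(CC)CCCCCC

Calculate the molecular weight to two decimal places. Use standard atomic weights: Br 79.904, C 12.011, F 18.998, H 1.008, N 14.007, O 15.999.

First, the molecular formula is C16H32O3 (counting implicit H from valence).
  C: 16 × 12.011 = 192.176
  H: 32 × 1.008 = 32.256
  O: 3 × 15.999 = 47.997
Sum: 16×12.011 + 32×1.008 + 3×15.999 = 272.429 → 272.43 g/mol.

272.43 g/mol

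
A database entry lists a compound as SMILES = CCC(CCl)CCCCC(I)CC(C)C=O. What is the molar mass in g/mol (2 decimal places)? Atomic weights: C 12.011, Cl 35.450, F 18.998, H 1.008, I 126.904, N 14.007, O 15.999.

358.69 g/mol

First, the molecular formula is C13H24ClIO (counting implicit H from valence).
  C: 13 × 12.011 = 156.143
  Cl: 1 × 35.450 = 35.450
  H: 24 × 1.008 = 24.192
  I: 1 × 126.904 = 126.904
  O: 1 × 15.999 = 15.999
Sum: 13×12.011 + 1×35.450 + 24×1.008 + 1×126.904 + 1×15.999 = 358.688 → 358.69 g/mol.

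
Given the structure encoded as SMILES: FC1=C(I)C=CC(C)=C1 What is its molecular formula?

Walk through each heavy atom and fill implicit hydrogens from standard valence (C 4, N 3, O 2, S 2, halogen 1):
  atom 1: F (halogen, monovalent) → 0 H
  atom 2: C, bond orders sum to 4 (valence 4) → 0 H
  atom 3: C, bond orders sum to 4 (valence 4) → 0 H
  atom 4: I (halogen, monovalent) → 0 H
  atom 5: C, bond orders sum to 3 (valence 4) → 1 H
  atom 6: C, bond orders sum to 3 (valence 4) → 1 H
  atom 7: C, bond orders sum to 4 (valence 4) → 0 H
  atom 8: C, bond orders sum to 1 (valence 4) → 3 H
  atom 9: C, bond orders sum to 3 (valence 4) → 1 H
Totals → C:7, H:6, F:1, I:1.

C7H6FI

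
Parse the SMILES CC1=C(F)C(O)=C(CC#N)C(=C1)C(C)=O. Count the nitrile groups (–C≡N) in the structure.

The nitrile motif appears at heavy-atom position 9 in the SMILES.
Other groups present: 1 hydroxyl, 1 ketone.
Nitrile count: 1.

1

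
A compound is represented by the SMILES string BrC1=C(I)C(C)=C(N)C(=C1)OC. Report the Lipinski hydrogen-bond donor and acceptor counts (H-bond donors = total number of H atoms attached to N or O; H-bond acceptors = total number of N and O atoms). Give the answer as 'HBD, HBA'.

Donors: find every N or O and count the H atoms it carries.
  atom 8 (N): bond orders sum to 1 → 2 H
  atom 11 (O): bond orders sum to 2 → 0 H
Lipinski HBD = 2.
Acceptors: N atoms = 1, O atoms = 1 → HBA = 2.

2, 2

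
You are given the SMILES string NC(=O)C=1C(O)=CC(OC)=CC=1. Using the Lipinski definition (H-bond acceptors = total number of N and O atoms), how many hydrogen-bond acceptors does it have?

4

N atoms: 1; O atoms: 3.
Lipinski HBA = 1 + 3 = 4.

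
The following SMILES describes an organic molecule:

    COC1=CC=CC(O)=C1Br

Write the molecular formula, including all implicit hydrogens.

Walk through each heavy atom and fill implicit hydrogens from standard valence (C 4, N 3, O 2, S 2, halogen 1):
  atom 1: C, bond orders sum to 1 (valence 4) → 3 H
  atom 2: O, bond orders sum to 2 (valence 2) → 0 H
  atom 3: C, bond orders sum to 4 (valence 4) → 0 H
  atom 4: C, bond orders sum to 3 (valence 4) → 1 H
  atom 5: C, bond orders sum to 3 (valence 4) → 1 H
  atom 6: C, bond orders sum to 3 (valence 4) → 1 H
  atom 7: C, bond orders sum to 4 (valence 4) → 0 H
  atom 8: O, bond orders sum to 1 (valence 2) → 1 H
  atom 9: C, bond orders sum to 4 (valence 4) → 0 H
  atom 10: Br (halogen, monovalent) → 0 H
Totals → C:7, H:7, Br:1, O:2.

C7H7BrO2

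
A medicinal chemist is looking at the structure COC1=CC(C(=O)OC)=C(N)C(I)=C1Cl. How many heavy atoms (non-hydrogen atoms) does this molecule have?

15

Every atom symbol written in the SMILES (organic subset) is one heavy atom; implicit H are not written.
Heavy atoms by element → C:9, Cl:1, I:1, N:1, O:3.
Total: 15.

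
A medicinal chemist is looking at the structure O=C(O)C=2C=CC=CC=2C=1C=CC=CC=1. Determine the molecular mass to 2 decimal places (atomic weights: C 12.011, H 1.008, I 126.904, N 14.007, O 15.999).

First, the molecular formula is C13H10O2 (counting implicit H from valence).
  C: 13 × 12.011 = 156.143
  H: 10 × 1.008 = 10.080
  O: 2 × 15.999 = 31.998
Sum: 13×12.011 + 10×1.008 + 2×15.999 = 198.221 → 198.22 g/mol.

198.22 g/mol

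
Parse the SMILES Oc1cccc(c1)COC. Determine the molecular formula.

C8H10O2

Walk through each heavy atom and fill implicit hydrogens from standard valence (C 4, N 3, O 2, S 2, halogen 1); for lowercase aromatic atoms, an aromatic c carries 1 H when it has two neighbours and 0 H with three, and aromatic n carries 0 H:
  atom 1: O, bond orders sum to 1 (valence 2) → 1 H
  atom 2: aromatic c, 3 neighbours → 0 H
  atom 3: aromatic c, 2 neighbours → 1 H
  atom 4: aromatic c, 2 neighbours → 1 H
  atom 5: aromatic c, 2 neighbours → 1 H
  atom 6: aromatic c, 3 neighbours → 0 H
  atom 7: aromatic c, 2 neighbours → 1 H
  atom 8: C, bond orders sum to 2 (valence 4) → 2 H
  atom 9: O, bond orders sum to 2 (valence 2) → 0 H
  atom 10: C, bond orders sum to 1 (valence 4) → 3 H
Totals → C:8, H:10, O:2.
In Hill order: C8H10O2.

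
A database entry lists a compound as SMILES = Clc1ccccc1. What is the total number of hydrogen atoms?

Walk through each heavy atom and fill implicit hydrogens from standard valence (C 4, N 3, O 2, S 2, halogen 1); for lowercase aromatic atoms, an aromatic c carries 1 H when it has two neighbours and 0 H with three, and aromatic n carries 0 H:
  atom 1: Cl (halogen, monovalent) → 0 H
  atom 2: aromatic c, 3 neighbours → 0 H
  atom 3: aromatic c, 2 neighbours → 1 H
  atom 4: aromatic c, 2 neighbours → 1 H
  atom 5: aromatic c, 2 neighbours → 1 H
  atom 6: aromatic c, 2 neighbours → 1 H
  atom 7: aromatic c, 2 neighbours → 1 H
Total hydrogens: 5.

5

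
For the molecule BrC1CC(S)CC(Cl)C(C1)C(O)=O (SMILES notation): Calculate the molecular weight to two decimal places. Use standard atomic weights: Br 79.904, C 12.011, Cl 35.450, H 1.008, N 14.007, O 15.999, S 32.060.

First, the molecular formula is C8H12BrClO2S (counting implicit H from valence).
  Br: 1 × 79.904 = 79.904
  C: 8 × 12.011 = 96.088
  Cl: 1 × 35.450 = 35.450
  H: 12 × 1.008 = 12.096
  O: 2 × 15.999 = 31.998
  S: 1 × 32.060 = 32.060
Sum: 1×79.904 + 8×12.011 + 1×35.450 + 12×1.008 + 2×15.999 + 1×32.060 = 287.596 → 287.60 g/mol.

287.60 g/mol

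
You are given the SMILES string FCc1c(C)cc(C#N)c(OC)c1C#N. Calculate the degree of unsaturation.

Molecular formula: C11H9FN2O.
DoU = (2C + 2 + N − H − X) / 2, where X is the halogen count and O/S are ignored.
    = (2·11 + 2 + 2 − 9 − 1) / 2 = 16 / 2 = 8.

8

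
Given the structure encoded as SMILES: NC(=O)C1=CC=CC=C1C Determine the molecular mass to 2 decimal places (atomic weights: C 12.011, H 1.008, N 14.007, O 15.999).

First, the molecular formula is C8H9NO (counting implicit H from valence).
  C: 8 × 12.011 = 96.088
  H: 9 × 1.008 = 9.072
  N: 1 × 14.007 = 14.007
  O: 1 × 15.999 = 15.999
Sum: 8×12.011 + 9×1.008 + 1×14.007 + 1×15.999 = 135.166 → 135.17 g/mol.

135.17 g/mol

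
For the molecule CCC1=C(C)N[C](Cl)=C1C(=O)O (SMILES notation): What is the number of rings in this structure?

1

In SMILES, each pair of matching ring-closure digits denotes one ring-closing bond; the number of such bonds equals the number of independent rings.
Ring-closure bonds here: 1.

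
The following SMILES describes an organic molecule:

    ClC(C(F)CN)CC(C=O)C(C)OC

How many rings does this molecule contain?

0

In SMILES, each pair of matching ring-closure digits denotes one ring-closing bond; the number of such bonds equals the number of independent rings.
Ring-closure bonds here: 0.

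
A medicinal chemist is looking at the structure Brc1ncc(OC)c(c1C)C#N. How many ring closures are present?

1

In SMILES, each pair of matching ring-closure digits denotes one ring-closing bond; the number of such bonds equals the number of independent rings.
Ring-closure bonds here: 1.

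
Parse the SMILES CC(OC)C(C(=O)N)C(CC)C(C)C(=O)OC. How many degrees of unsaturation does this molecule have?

Degree of unsaturation = (number of rings) + (number of π bonds).
Ring closures in the SMILES: 0.
π bonds: 2 double bonds (each 1 DoU) → 2 DoU from unsaturation.
Total DoU = 0 + 2 = 2.

2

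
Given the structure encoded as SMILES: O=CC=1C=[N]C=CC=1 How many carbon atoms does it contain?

Count every carbon token in the SMILES (each C, including those in ring-closure positions and inside branches).
Carbon count: 6.

6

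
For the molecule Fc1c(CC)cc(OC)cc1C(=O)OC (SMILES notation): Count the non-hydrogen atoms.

15

Every atom symbol written in the SMILES (organic subset) is one heavy atom; implicit H are not written.
Heavy atoms by element → C:11, F:1, O:3.
Total: 15.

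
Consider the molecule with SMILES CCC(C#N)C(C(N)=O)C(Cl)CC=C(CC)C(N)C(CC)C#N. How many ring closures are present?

0

In SMILES, each pair of matching ring-closure digits denotes one ring-closing bond; the number of such bonds equals the number of independent rings.
Ring-closure bonds here: 0.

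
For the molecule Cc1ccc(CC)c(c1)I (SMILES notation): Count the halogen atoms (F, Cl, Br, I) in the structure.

Halogen atoms appear at heavy-atom position 10 (1×I).
Halogen count: 1.

1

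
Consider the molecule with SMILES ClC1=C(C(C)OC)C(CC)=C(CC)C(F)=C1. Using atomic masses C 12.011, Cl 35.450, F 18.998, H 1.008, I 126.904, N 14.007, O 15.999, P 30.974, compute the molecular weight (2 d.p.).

First, the molecular formula is C13H18ClFO (counting implicit H from valence).
  C: 13 × 12.011 = 156.143
  Cl: 1 × 35.450 = 35.450
  F: 1 × 18.998 = 18.998
  H: 18 × 1.008 = 18.144
  O: 1 × 15.999 = 15.999
Sum: 13×12.011 + 1×35.450 + 1×18.998 + 18×1.008 + 1×15.999 = 244.734 → 244.73 g/mol.

244.73 g/mol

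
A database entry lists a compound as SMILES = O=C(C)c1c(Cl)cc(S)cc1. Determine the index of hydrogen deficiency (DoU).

5

Molecular formula: C8H7ClOS.
DoU = (2C + 2 + N − H − X) / 2, where X is the halogen count and O/S are ignored.
    = (2·8 + 2 + 0 − 7 − 1) / 2 = 10 / 2 = 5.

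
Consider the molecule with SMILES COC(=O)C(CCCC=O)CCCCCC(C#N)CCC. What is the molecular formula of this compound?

Walk through each heavy atom and fill implicit hydrogens from standard valence (C 4, N 3, O 2, S 2, halogen 1):
  atom 1: C, bond orders sum to 1 (valence 4) → 3 H
  atom 2: O, bond orders sum to 2 (valence 2) → 0 H
  atom 3: C, bond orders sum to 4 (valence 4) → 0 H
  atom 4: O, bond orders sum to 2 (valence 2) → 0 H
  atom 5: C, bond orders sum to 3 (valence 4) → 1 H
  atom 6: C, bond orders sum to 2 (valence 4) → 2 H
  atom 7: C, bond orders sum to 2 (valence 4) → 2 H
  atom 8: C, bond orders sum to 2 (valence 4) → 2 H
  atom 9: C, bond orders sum to 3 (valence 4) → 1 H
  atom 10: O, bond orders sum to 2 (valence 2) → 0 H
  atom 11: C, bond orders sum to 2 (valence 4) → 2 H
  atom 12: C, bond orders sum to 2 (valence 4) → 2 H
  atom 13: C, bond orders sum to 2 (valence 4) → 2 H
  atom 14: C, bond orders sum to 2 (valence 4) → 2 H
  atom 15: C, bond orders sum to 2 (valence 4) → 2 H
  atom 16: C, bond orders sum to 3 (valence 4) → 1 H
  atom 17: C, bond orders sum to 4 (valence 4) → 0 H
  atom 18: N, bond orders sum to 3 (valence 3) → 0 H
  atom 19: C, bond orders sum to 2 (valence 4) → 2 H
  atom 20: C, bond orders sum to 2 (valence 4) → 2 H
  atom 21: C, bond orders sum to 1 (valence 4) → 3 H
Totals → C:17, H:29, N:1, O:3.

C17H29NO3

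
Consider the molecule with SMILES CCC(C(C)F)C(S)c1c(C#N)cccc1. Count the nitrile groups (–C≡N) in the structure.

1

The nitrile motif appears at heavy-atom position 11 in the SMILES.
Other groups present: 1 thiol.
Nitrile count: 1.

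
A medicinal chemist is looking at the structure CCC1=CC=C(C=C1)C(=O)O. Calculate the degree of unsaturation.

Molecular formula: C9H10O2.
DoU = (2C + 2 + N − H − X) / 2, where X is the halogen count and O/S are ignored.
    = (2·9 + 2 + 0 − 10 − 0) / 2 = 10 / 2 = 5.

5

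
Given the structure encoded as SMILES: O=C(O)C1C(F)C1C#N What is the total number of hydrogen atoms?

4

Walk through each heavy atom and fill implicit hydrogens from standard valence (C 4, N 3, O 2, S 2, halogen 1):
  atom 1: O, bond orders sum to 2 (valence 2) → 0 H
  atom 2: C, bond orders sum to 4 (valence 4) → 0 H
  atom 3: O, bond orders sum to 1 (valence 2) → 1 H
  atom 4: C, bond orders sum to 3 (valence 4) → 1 H
  atom 5: C, bond orders sum to 3 (valence 4) → 1 H
  atom 6: F (halogen, monovalent) → 0 H
  atom 7: C, bond orders sum to 3 (valence 4) → 1 H
  atom 8: C, bond orders sum to 4 (valence 4) → 0 H
  atom 9: N, bond orders sum to 3 (valence 3) → 0 H
Total hydrogens: 4.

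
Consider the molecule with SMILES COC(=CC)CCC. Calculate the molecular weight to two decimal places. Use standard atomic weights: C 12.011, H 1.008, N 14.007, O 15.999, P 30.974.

First, the molecular formula is C7H14O (counting implicit H from valence).
  C: 7 × 12.011 = 84.077
  H: 14 × 1.008 = 14.112
  O: 1 × 15.999 = 15.999
Sum: 7×12.011 + 14×1.008 + 1×15.999 = 114.188 → 114.19 g/mol.

114.19 g/mol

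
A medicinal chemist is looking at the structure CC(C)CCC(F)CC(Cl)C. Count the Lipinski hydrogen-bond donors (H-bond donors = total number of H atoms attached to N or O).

Donors: find every N or O and count the H atoms it carries.
  (no N or O atoms present)
Lipinski HBD = 0.

0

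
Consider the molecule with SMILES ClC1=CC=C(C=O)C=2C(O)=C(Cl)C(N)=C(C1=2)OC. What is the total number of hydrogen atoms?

9

Walk through each heavy atom and fill implicit hydrogens from standard valence (C 4, N 3, O 2, S 2, halogen 1):
  atom 1: Cl (halogen, monovalent) → 0 H
  atom 2: C, bond orders sum to 4 (valence 4) → 0 H
  atom 3: C, bond orders sum to 3 (valence 4) → 1 H
  atom 4: C, bond orders sum to 3 (valence 4) → 1 H
  atom 5: C, bond orders sum to 4 (valence 4) → 0 H
  atom 6: C, bond orders sum to 3 (valence 4) → 1 H
  atom 7: O, bond orders sum to 2 (valence 2) → 0 H
  atom 8: C, bond orders sum to 4 (valence 4) → 0 H
  atom 9: C, bond orders sum to 4 (valence 4) → 0 H
  atom 10: O, bond orders sum to 1 (valence 2) → 1 H
  atom 11: C, bond orders sum to 4 (valence 4) → 0 H
  atom 12: Cl (halogen, monovalent) → 0 H
  atom 13: C, bond orders sum to 4 (valence 4) → 0 H
  atom 14: N, bond orders sum to 1 (valence 3) → 2 H
  atom 15: C, bond orders sum to 4 (valence 4) → 0 H
  atom 16: C, bond orders sum to 4 (valence 4) → 0 H
  atom 17: O, bond orders sum to 2 (valence 2) → 0 H
  atom 18: C, bond orders sum to 1 (valence 4) → 3 H
Total hydrogens: 9.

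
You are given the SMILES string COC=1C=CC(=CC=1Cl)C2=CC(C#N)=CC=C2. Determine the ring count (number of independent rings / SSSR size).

2

In SMILES, each pair of matching ring-closure digits denotes one ring-closing bond; the number of such bonds equals the number of independent rings.
Ring-closure bonds here: 2.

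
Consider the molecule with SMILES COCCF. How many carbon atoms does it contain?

3

Count every carbon token in the SMILES (each C, including those in ring-closure positions and inside branches).
Carbon count: 3.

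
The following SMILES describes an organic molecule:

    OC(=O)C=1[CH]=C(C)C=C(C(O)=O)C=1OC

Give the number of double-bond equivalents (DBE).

6

Degree of unsaturation = (number of rings) + (number of π bonds).
Ring closures in the SMILES: 1.
π bonds: 5 double bonds (each 1 DoU) → 5 DoU from unsaturation.
Total DoU = 1 + 5 = 6.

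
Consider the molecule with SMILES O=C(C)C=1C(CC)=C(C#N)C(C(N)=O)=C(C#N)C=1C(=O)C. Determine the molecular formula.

C15H13N3O3

Walk through each heavy atom and fill implicit hydrogens from standard valence (C 4, N 3, O 2, S 2, halogen 1):
  atom 1: O, bond orders sum to 2 (valence 2) → 0 H
  atom 2: C, bond orders sum to 4 (valence 4) → 0 H
  atom 3: C, bond orders sum to 1 (valence 4) → 3 H
  atom 4: C, bond orders sum to 4 (valence 4) → 0 H
  atom 5: C, bond orders sum to 4 (valence 4) → 0 H
  atom 6: C, bond orders sum to 2 (valence 4) → 2 H
  atom 7: C, bond orders sum to 1 (valence 4) → 3 H
  atom 8: C, bond orders sum to 4 (valence 4) → 0 H
  atom 9: C, bond orders sum to 4 (valence 4) → 0 H
  atom 10: N, bond orders sum to 3 (valence 3) → 0 H
  atom 11: C, bond orders sum to 4 (valence 4) → 0 H
  atom 12: C, bond orders sum to 4 (valence 4) → 0 H
  atom 13: N, bond orders sum to 1 (valence 3) → 2 H
  atom 14: O, bond orders sum to 2 (valence 2) → 0 H
  atom 15: C, bond orders sum to 4 (valence 4) → 0 H
  atom 16: C, bond orders sum to 4 (valence 4) → 0 H
  atom 17: N, bond orders sum to 3 (valence 3) → 0 H
  atom 18: C, bond orders sum to 4 (valence 4) → 0 H
  atom 19: C, bond orders sum to 4 (valence 4) → 0 H
  atom 20: O, bond orders sum to 2 (valence 2) → 0 H
  atom 21: C, bond orders sum to 1 (valence 4) → 3 H
Totals → C:15, H:13, N:3, O:3.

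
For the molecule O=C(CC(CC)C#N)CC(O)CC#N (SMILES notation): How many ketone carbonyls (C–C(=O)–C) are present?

The ketone motif appears at heavy-atom position 2 in the SMILES.
Other groups present: 1 hydroxyl, 2 nitrile.
Ketone count: 1.

1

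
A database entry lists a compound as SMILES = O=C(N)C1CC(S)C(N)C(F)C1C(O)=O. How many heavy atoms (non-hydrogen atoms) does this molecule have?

Every atom symbol written in the SMILES (organic subset) is one heavy atom; implicit H are not written.
Heavy atoms by element → C:8, F:1, N:2, O:3, S:1.
Total: 15.

15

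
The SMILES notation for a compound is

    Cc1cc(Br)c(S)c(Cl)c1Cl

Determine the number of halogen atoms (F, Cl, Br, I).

3

Halogen atoms appear at heavy-atom positions 5, 9, 11 (1×Br, 2×Cl).
Other groups present: 1 thiol.
Halogen count: 3.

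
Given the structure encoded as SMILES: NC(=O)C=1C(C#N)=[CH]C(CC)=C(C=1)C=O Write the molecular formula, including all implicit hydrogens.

C11H10N2O2

Walk through each heavy atom and fill implicit hydrogens from standard valence (C 4, N 3, O 2, S 2, halogen 1):
  atom 1: N, bond orders sum to 1 (valence 3) → 2 H
  atom 2: C, bond orders sum to 4 (valence 4) → 0 H
  atom 3: O, bond orders sum to 2 (valence 2) → 0 H
  atom 4: C, bond orders sum to 4 (valence 4) → 0 H
  atom 5: C, bond orders sum to 4 (valence 4) → 0 H
  atom 6: C, bond orders sum to 4 (valence 4) → 0 H
  atom 7: N, bond orders sum to 3 (valence 3) → 0 H
  atom 8: C with explicit H count 1
  atom 9: C, bond orders sum to 4 (valence 4) → 0 H
  atom 10: C, bond orders sum to 2 (valence 4) → 2 H
  atom 11: C, bond orders sum to 1 (valence 4) → 3 H
  atom 12: C, bond orders sum to 4 (valence 4) → 0 H
  atom 13: C, bond orders sum to 3 (valence 4) → 1 H
  atom 14: C, bond orders sum to 3 (valence 4) → 1 H
  atom 15: O, bond orders sum to 2 (valence 2) → 0 H
Totals → C:11, H:10, N:2, O:2.
In Hill order: C11H10N2O2.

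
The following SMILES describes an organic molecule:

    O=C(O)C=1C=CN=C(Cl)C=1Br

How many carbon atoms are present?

6

Count every carbon token in the SMILES (each C, including those in ring-closure positions and inside branches).
Carbon count: 6.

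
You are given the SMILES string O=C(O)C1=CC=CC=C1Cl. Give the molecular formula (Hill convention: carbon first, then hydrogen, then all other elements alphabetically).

C7H5ClO2

Walk through each heavy atom and fill implicit hydrogens from standard valence (C 4, N 3, O 2, S 2, halogen 1):
  atom 1: O, bond orders sum to 2 (valence 2) → 0 H
  atom 2: C, bond orders sum to 4 (valence 4) → 0 H
  atom 3: O, bond orders sum to 1 (valence 2) → 1 H
  atom 4: C, bond orders sum to 4 (valence 4) → 0 H
  atom 5: C, bond orders sum to 3 (valence 4) → 1 H
  atom 6: C, bond orders sum to 3 (valence 4) → 1 H
  atom 7: C, bond orders sum to 3 (valence 4) → 1 H
  atom 8: C, bond orders sum to 3 (valence 4) → 1 H
  atom 9: C, bond orders sum to 4 (valence 4) → 0 H
  atom 10: Cl (halogen, monovalent) → 0 H
Totals → C:7, H:5, Cl:1, O:2.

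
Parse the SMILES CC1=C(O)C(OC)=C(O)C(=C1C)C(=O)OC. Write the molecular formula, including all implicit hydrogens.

Walk through each heavy atom and fill implicit hydrogens from standard valence (C 4, N 3, O 2, S 2, halogen 1):
  atom 1: C, bond orders sum to 1 (valence 4) → 3 H
  atom 2: C, bond orders sum to 4 (valence 4) → 0 H
  atom 3: C, bond orders sum to 4 (valence 4) → 0 H
  atom 4: O, bond orders sum to 1 (valence 2) → 1 H
  atom 5: C, bond orders sum to 4 (valence 4) → 0 H
  atom 6: O, bond orders sum to 2 (valence 2) → 0 H
  atom 7: C, bond orders sum to 1 (valence 4) → 3 H
  atom 8: C, bond orders sum to 4 (valence 4) → 0 H
  atom 9: O, bond orders sum to 1 (valence 2) → 1 H
  atom 10: C, bond orders sum to 4 (valence 4) → 0 H
  atom 11: C, bond orders sum to 4 (valence 4) → 0 H
  atom 12: C, bond orders sum to 1 (valence 4) → 3 H
  atom 13: C, bond orders sum to 4 (valence 4) → 0 H
  atom 14: O, bond orders sum to 2 (valence 2) → 0 H
  atom 15: O, bond orders sum to 2 (valence 2) → 0 H
  atom 16: C, bond orders sum to 1 (valence 4) → 3 H
Totals → C:11, H:14, O:5.

C11H14O5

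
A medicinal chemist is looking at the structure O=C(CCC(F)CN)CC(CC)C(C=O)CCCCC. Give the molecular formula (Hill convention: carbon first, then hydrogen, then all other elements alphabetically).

Walk through each heavy atom and fill implicit hydrogens from standard valence (C 4, N 3, O 2, S 2, halogen 1):
  atom 1: O, bond orders sum to 2 (valence 2) → 0 H
  atom 2: C, bond orders sum to 4 (valence 4) → 0 H
  atom 3: C, bond orders sum to 2 (valence 4) → 2 H
  atom 4: C, bond orders sum to 2 (valence 4) → 2 H
  atom 5: C, bond orders sum to 3 (valence 4) → 1 H
  atom 6: F (halogen, monovalent) → 0 H
  atom 7: C, bond orders sum to 2 (valence 4) → 2 H
  atom 8: N, bond orders sum to 1 (valence 3) → 2 H
  atom 9: C, bond orders sum to 2 (valence 4) → 2 H
  atom 10: C, bond orders sum to 3 (valence 4) → 1 H
  atom 11: C, bond orders sum to 2 (valence 4) → 2 H
  atom 12: C, bond orders sum to 1 (valence 4) → 3 H
  atom 13: C, bond orders sum to 3 (valence 4) → 1 H
  atom 14: C, bond orders sum to 3 (valence 4) → 1 H
  atom 15: O, bond orders sum to 2 (valence 2) → 0 H
  atom 16: C, bond orders sum to 2 (valence 4) → 2 H
  atom 17: C, bond orders sum to 2 (valence 4) → 2 H
  atom 18: C, bond orders sum to 2 (valence 4) → 2 H
  atom 19: C, bond orders sum to 2 (valence 4) → 2 H
  atom 20: C, bond orders sum to 1 (valence 4) → 3 H
Totals → C:16, H:30, F:1, N:1, O:2.
In Hill order: C16H30FNO2.

C16H30FNO2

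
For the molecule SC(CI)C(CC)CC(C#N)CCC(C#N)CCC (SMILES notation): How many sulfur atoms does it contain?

Scan the SMILES for S atoms (remember two-letter symbols like Cl and Br are single atoms).
Sulfur count: 1.

1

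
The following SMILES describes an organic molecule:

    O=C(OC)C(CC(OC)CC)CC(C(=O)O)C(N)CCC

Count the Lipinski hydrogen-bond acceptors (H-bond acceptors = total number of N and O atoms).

6

N atoms: 1; O atoms: 5.
Lipinski HBA = 1 + 5 = 6.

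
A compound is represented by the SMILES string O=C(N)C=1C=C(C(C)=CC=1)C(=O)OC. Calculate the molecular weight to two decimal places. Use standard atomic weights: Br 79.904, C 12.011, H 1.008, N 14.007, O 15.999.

First, the molecular formula is C10H11NO3 (counting implicit H from valence).
  C: 10 × 12.011 = 120.110
  H: 11 × 1.008 = 11.088
  N: 1 × 14.007 = 14.007
  O: 3 × 15.999 = 47.997
Sum: 10×12.011 + 11×1.008 + 1×14.007 + 3×15.999 = 193.202 → 193.20 g/mol.

193.20 g/mol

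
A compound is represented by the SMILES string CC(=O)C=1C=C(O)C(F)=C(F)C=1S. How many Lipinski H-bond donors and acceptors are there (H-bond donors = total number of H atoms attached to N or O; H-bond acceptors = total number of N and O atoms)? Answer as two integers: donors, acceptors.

Donors: find every N or O and count the H atoms it carries.
  atom 3 (O): bond orders sum to 2 → 0 H
  atom 7 (O): bond orders sum to 1 → 1 H
Lipinski HBD = 1.
Acceptors: N atoms = 0, O atoms = 2 → HBA = 2.

1, 2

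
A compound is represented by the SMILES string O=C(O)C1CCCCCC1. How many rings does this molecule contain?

1

In SMILES, each pair of matching ring-closure digits denotes one ring-closing bond; the number of such bonds equals the number of independent rings.
Ring-closure bonds here: 1.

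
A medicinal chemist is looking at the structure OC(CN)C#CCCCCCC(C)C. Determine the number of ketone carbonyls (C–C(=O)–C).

0

Scan the SMILES for the ketone motif — none present.
Groups that are present: 1 alkyne, 1 hydroxyl, 1 primary amine.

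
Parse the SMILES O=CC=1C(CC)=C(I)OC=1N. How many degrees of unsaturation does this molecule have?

4

Molecular formula: C7H8INO2.
DoU = (2C + 2 + N − H − X) / 2, where X is the halogen count and O/S are ignored.
    = (2·7 + 2 + 1 − 8 − 1) / 2 = 8 / 2 = 4.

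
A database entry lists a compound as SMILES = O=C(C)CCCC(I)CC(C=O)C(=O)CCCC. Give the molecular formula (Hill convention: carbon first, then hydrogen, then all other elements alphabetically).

Walk through each heavy atom and fill implicit hydrogens from standard valence (C 4, N 3, O 2, S 2, halogen 1):
  atom 1: O, bond orders sum to 2 (valence 2) → 0 H
  atom 2: C, bond orders sum to 4 (valence 4) → 0 H
  atom 3: C, bond orders sum to 1 (valence 4) → 3 H
  atom 4: C, bond orders sum to 2 (valence 4) → 2 H
  atom 5: C, bond orders sum to 2 (valence 4) → 2 H
  atom 6: C, bond orders sum to 2 (valence 4) → 2 H
  atom 7: C, bond orders sum to 3 (valence 4) → 1 H
  atom 8: I (halogen, monovalent) → 0 H
  atom 9: C, bond orders sum to 2 (valence 4) → 2 H
  atom 10: C, bond orders sum to 3 (valence 4) → 1 H
  atom 11: C, bond orders sum to 3 (valence 4) → 1 H
  atom 12: O, bond orders sum to 2 (valence 2) → 0 H
  atom 13: C, bond orders sum to 4 (valence 4) → 0 H
  atom 14: O, bond orders sum to 2 (valence 2) → 0 H
  atom 15: C, bond orders sum to 2 (valence 4) → 2 H
  atom 16: C, bond orders sum to 2 (valence 4) → 2 H
  atom 17: C, bond orders sum to 2 (valence 4) → 2 H
  atom 18: C, bond orders sum to 1 (valence 4) → 3 H
Totals → C:14, H:23, I:1, O:3.
In Hill order: C14H23IO3.

C14H23IO3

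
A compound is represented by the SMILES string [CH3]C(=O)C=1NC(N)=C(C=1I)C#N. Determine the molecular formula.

Walk through each heavy atom and fill implicit hydrogens from standard valence (C 4, N 3, O 2, S 2, halogen 1):
  atom 1: C with explicit H count 3
  atom 2: C, bond orders sum to 4 (valence 4) → 0 H
  atom 3: O, bond orders sum to 2 (valence 2) → 0 H
  atom 4: C, bond orders sum to 4 (valence 4) → 0 H
  atom 5: N, bond orders sum to 2 (valence 3) → 1 H
  atom 6: C, bond orders sum to 4 (valence 4) → 0 H
  atom 7: N, bond orders sum to 1 (valence 3) → 2 H
  atom 8: C, bond orders sum to 4 (valence 4) → 0 H
  atom 9: C, bond orders sum to 4 (valence 4) → 0 H
  atom 10: I (halogen, monovalent) → 0 H
  atom 11: C, bond orders sum to 4 (valence 4) → 0 H
  atom 12: N, bond orders sum to 3 (valence 3) → 0 H
Totals → C:7, H:6, I:1, N:3, O:1.
In Hill order: C7H6IN3O.

C7H6IN3O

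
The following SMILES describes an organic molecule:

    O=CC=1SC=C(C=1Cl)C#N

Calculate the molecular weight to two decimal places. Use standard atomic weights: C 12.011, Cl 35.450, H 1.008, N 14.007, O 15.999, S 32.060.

171.60 g/mol

First, the molecular formula is C6H2ClNOS (counting implicit H from valence).
  C: 6 × 12.011 = 72.066
  Cl: 1 × 35.450 = 35.450
  H: 2 × 1.008 = 2.016
  N: 1 × 14.007 = 14.007
  O: 1 × 15.999 = 15.999
  S: 1 × 32.060 = 32.060
Sum: 6×12.011 + 1×35.450 + 2×1.008 + 1×14.007 + 1×15.999 + 1×32.060 = 171.598 → 171.60 g/mol.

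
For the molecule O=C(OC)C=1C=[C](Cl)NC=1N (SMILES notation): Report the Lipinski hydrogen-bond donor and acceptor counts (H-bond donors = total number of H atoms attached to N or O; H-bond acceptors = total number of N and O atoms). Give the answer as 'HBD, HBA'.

Donors: find every N or O and count the H atoms it carries.
  atom 1 (O): bond orders sum to 2 → 0 H
  atom 3 (O): bond orders sum to 2 → 0 H
  atom 9 (N): bond orders sum to 2 → 1 H
  atom 11 (N): bond orders sum to 1 → 2 H
Lipinski HBD = 3.
Acceptors: N atoms = 2, O atoms = 2 → HBA = 4.

3, 4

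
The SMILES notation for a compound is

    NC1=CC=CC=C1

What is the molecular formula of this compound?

C6H7N

Walk through each heavy atom and fill implicit hydrogens from standard valence (C 4, N 3, O 2, S 2, halogen 1):
  atom 1: N, bond orders sum to 1 (valence 3) → 2 H
  atom 2: C, bond orders sum to 4 (valence 4) → 0 H
  atom 3: C, bond orders sum to 3 (valence 4) → 1 H
  atom 4: C, bond orders sum to 3 (valence 4) → 1 H
  atom 5: C, bond orders sum to 3 (valence 4) → 1 H
  atom 6: C, bond orders sum to 3 (valence 4) → 1 H
  atom 7: C, bond orders sum to 3 (valence 4) → 1 H
Totals → C:6, H:7, N:1.
In Hill order: C6H7N.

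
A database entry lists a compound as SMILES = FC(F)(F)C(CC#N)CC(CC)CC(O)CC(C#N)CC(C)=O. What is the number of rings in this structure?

In SMILES, each pair of matching ring-closure digits denotes one ring-closing bond; the number of such bonds equals the number of independent rings.
Ring-closure bonds here: 0.

0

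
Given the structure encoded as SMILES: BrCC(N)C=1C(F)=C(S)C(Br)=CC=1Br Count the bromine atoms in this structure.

Scan the SMILES for Br atoms (remember two-letter symbols like Cl and Br are single atoms).
Bromine count: 3.

3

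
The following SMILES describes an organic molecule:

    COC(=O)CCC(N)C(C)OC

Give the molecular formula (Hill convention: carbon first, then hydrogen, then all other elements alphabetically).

Walk through each heavy atom and fill implicit hydrogens from standard valence (C 4, N 3, O 2, S 2, halogen 1):
  atom 1: C, bond orders sum to 1 (valence 4) → 3 H
  atom 2: O, bond orders sum to 2 (valence 2) → 0 H
  atom 3: C, bond orders sum to 4 (valence 4) → 0 H
  atom 4: O, bond orders sum to 2 (valence 2) → 0 H
  atom 5: C, bond orders sum to 2 (valence 4) → 2 H
  atom 6: C, bond orders sum to 2 (valence 4) → 2 H
  atom 7: C, bond orders sum to 3 (valence 4) → 1 H
  atom 8: N, bond orders sum to 1 (valence 3) → 2 H
  atom 9: C, bond orders sum to 3 (valence 4) → 1 H
  atom 10: C, bond orders sum to 1 (valence 4) → 3 H
  atom 11: O, bond orders sum to 2 (valence 2) → 0 H
  atom 12: C, bond orders sum to 1 (valence 4) → 3 H
Totals → C:8, H:17, N:1, O:3.

C8H17NO3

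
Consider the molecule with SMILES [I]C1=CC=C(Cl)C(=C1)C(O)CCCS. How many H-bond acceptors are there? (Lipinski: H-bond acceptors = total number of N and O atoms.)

N atoms: 0; O atoms: 1.
Lipinski HBA = 0 + 1 = 1.

1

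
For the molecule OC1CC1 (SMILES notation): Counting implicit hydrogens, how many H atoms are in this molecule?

Walk through each heavy atom and fill implicit hydrogens from standard valence (C 4, N 3, O 2, S 2, halogen 1):
  atom 1: O, bond orders sum to 1 (valence 2) → 1 H
  atom 2: C, bond orders sum to 3 (valence 4) → 1 H
  atom 3: C, bond orders sum to 2 (valence 4) → 2 H
  atom 4: C, bond orders sum to 2 (valence 4) → 2 H
Total hydrogens: 6.

6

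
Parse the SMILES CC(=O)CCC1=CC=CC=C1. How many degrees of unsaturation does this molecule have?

5

Degree of unsaturation = (number of rings) + (number of π bonds).
Ring closures in the SMILES: 1.
π bonds: 4 double bonds (each 1 DoU) → 4 DoU from unsaturation.
Total DoU = 1 + 4 = 5.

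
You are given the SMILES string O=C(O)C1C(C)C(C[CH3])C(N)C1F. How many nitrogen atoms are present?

Scan the SMILES for N atoms (remember two-letter symbols like Cl and Br are single atoms).
Nitrogen count: 1.

1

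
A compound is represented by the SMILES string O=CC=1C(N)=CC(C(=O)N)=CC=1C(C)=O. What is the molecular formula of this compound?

C10H10N2O3

Walk through each heavy atom and fill implicit hydrogens from standard valence (C 4, N 3, O 2, S 2, halogen 1):
  atom 1: O, bond orders sum to 2 (valence 2) → 0 H
  atom 2: C, bond orders sum to 3 (valence 4) → 1 H
  atom 3: C, bond orders sum to 4 (valence 4) → 0 H
  atom 4: C, bond orders sum to 4 (valence 4) → 0 H
  atom 5: N, bond orders sum to 1 (valence 3) → 2 H
  atom 6: C, bond orders sum to 3 (valence 4) → 1 H
  atom 7: C, bond orders sum to 4 (valence 4) → 0 H
  atom 8: C, bond orders sum to 4 (valence 4) → 0 H
  atom 9: O, bond orders sum to 2 (valence 2) → 0 H
  atom 10: N, bond orders sum to 1 (valence 3) → 2 H
  atom 11: C, bond orders sum to 3 (valence 4) → 1 H
  atom 12: C, bond orders sum to 4 (valence 4) → 0 H
  atom 13: C, bond orders sum to 4 (valence 4) → 0 H
  atom 14: C, bond orders sum to 1 (valence 4) → 3 H
  atom 15: O, bond orders sum to 2 (valence 2) → 0 H
Totals → C:10, H:10, N:2, O:3.
In Hill order: C10H10N2O3.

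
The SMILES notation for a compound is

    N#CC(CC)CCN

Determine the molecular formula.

C6H12N2

Walk through each heavy atom and fill implicit hydrogens from standard valence (C 4, N 3, O 2, S 2, halogen 1):
  atom 1: N, bond orders sum to 3 (valence 3) → 0 H
  atom 2: C, bond orders sum to 4 (valence 4) → 0 H
  atom 3: C, bond orders sum to 3 (valence 4) → 1 H
  atom 4: C, bond orders sum to 2 (valence 4) → 2 H
  atom 5: C, bond orders sum to 1 (valence 4) → 3 H
  atom 6: C, bond orders sum to 2 (valence 4) → 2 H
  atom 7: C, bond orders sum to 2 (valence 4) → 2 H
  atom 8: N, bond orders sum to 1 (valence 3) → 2 H
Totals → C:6, H:12, N:2.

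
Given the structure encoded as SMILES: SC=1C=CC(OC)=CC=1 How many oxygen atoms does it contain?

1

Scan the SMILES for O atoms (remember two-letter symbols like Cl and Br are single atoms).
Oxygen count: 1.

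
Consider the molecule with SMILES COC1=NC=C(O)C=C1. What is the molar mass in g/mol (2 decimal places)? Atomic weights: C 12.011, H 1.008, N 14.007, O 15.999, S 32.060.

125.13 g/mol

First, the molecular formula is C6H7NO2 (counting implicit H from valence).
  C: 6 × 12.011 = 72.066
  H: 7 × 1.008 = 7.056
  N: 1 × 14.007 = 14.007
  O: 2 × 15.999 = 31.998
Sum: 6×12.011 + 7×1.008 + 1×14.007 + 2×15.999 = 125.127 → 125.13 g/mol.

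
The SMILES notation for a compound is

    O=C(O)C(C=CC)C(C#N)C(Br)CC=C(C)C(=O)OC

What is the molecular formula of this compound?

C14H18BrNO4

Walk through each heavy atom and fill implicit hydrogens from standard valence (C 4, N 3, O 2, S 2, halogen 1):
  atom 1: O, bond orders sum to 2 (valence 2) → 0 H
  atom 2: C, bond orders sum to 4 (valence 4) → 0 H
  atom 3: O, bond orders sum to 1 (valence 2) → 1 H
  atom 4: C, bond orders sum to 3 (valence 4) → 1 H
  atom 5: C, bond orders sum to 3 (valence 4) → 1 H
  atom 6: C, bond orders sum to 3 (valence 4) → 1 H
  atom 7: C, bond orders sum to 1 (valence 4) → 3 H
  atom 8: C, bond orders sum to 3 (valence 4) → 1 H
  atom 9: C, bond orders sum to 4 (valence 4) → 0 H
  atom 10: N, bond orders sum to 3 (valence 3) → 0 H
  atom 11: C, bond orders sum to 3 (valence 4) → 1 H
  atom 12: Br (halogen, monovalent) → 0 H
  atom 13: C, bond orders sum to 2 (valence 4) → 2 H
  atom 14: C, bond orders sum to 3 (valence 4) → 1 H
  atom 15: C, bond orders sum to 4 (valence 4) → 0 H
  atom 16: C, bond orders sum to 1 (valence 4) → 3 H
  atom 17: C, bond orders sum to 4 (valence 4) → 0 H
  atom 18: O, bond orders sum to 2 (valence 2) → 0 H
  atom 19: O, bond orders sum to 2 (valence 2) → 0 H
  atom 20: C, bond orders sum to 1 (valence 4) → 3 H
Totals → C:14, H:18, Br:1, N:1, O:4.
In Hill order: C14H18BrNO4.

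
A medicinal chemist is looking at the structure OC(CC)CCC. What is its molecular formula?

Walk through each heavy atom and fill implicit hydrogens from standard valence (C 4, N 3, O 2, S 2, halogen 1):
  atom 1: O, bond orders sum to 1 (valence 2) → 1 H
  atom 2: C, bond orders sum to 3 (valence 4) → 1 H
  atom 3: C, bond orders sum to 2 (valence 4) → 2 H
  atom 4: C, bond orders sum to 1 (valence 4) → 3 H
  atom 5: C, bond orders sum to 2 (valence 4) → 2 H
  atom 6: C, bond orders sum to 2 (valence 4) → 2 H
  atom 7: C, bond orders sum to 1 (valence 4) → 3 H
Totals → C:6, H:14, O:1.
In Hill order: C6H14O.

C6H14O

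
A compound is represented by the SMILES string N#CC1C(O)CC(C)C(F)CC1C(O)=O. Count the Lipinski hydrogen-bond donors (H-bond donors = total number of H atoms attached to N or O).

Donors: find every N or O and count the H atoms it carries.
  atom 1 (N): bond orders sum to 3 → 0 H
  atom 5 (O): bond orders sum to 1 → 1 H
  atom 14 (O): bond orders sum to 1 → 1 H
  atom 15 (O): bond orders sum to 2 → 0 H
Lipinski HBD = 2.

2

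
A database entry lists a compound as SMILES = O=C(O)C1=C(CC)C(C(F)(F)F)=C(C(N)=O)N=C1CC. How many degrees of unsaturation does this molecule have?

Molecular formula: C12H13F3N2O3.
DoU = (2C + 2 + N − H − X) / 2, where X is the halogen count and O/S are ignored.
    = (2·12 + 2 + 2 − 13 − 3) / 2 = 12 / 2 = 6.

6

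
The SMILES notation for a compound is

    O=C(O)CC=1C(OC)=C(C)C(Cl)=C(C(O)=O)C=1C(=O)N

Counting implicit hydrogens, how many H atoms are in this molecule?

12

Walk through each heavy atom and fill implicit hydrogens from standard valence (C 4, N 3, O 2, S 2, halogen 1):
  atom 1: O, bond orders sum to 2 (valence 2) → 0 H
  atom 2: C, bond orders sum to 4 (valence 4) → 0 H
  atom 3: O, bond orders sum to 1 (valence 2) → 1 H
  atom 4: C, bond orders sum to 2 (valence 4) → 2 H
  atom 5: C, bond orders sum to 4 (valence 4) → 0 H
  atom 6: C, bond orders sum to 4 (valence 4) → 0 H
  atom 7: O, bond orders sum to 2 (valence 2) → 0 H
  atom 8: C, bond orders sum to 1 (valence 4) → 3 H
  atom 9: C, bond orders sum to 4 (valence 4) → 0 H
  atom 10: C, bond orders sum to 1 (valence 4) → 3 H
  atom 11: C, bond orders sum to 4 (valence 4) → 0 H
  atom 12: Cl (halogen, monovalent) → 0 H
  atom 13: C, bond orders sum to 4 (valence 4) → 0 H
  atom 14: C, bond orders sum to 4 (valence 4) → 0 H
  atom 15: O, bond orders sum to 1 (valence 2) → 1 H
  atom 16: O, bond orders sum to 2 (valence 2) → 0 H
  atom 17: C, bond orders sum to 4 (valence 4) → 0 H
  atom 18: C, bond orders sum to 4 (valence 4) → 0 H
  atom 19: O, bond orders sum to 2 (valence 2) → 0 H
  atom 20: N, bond orders sum to 1 (valence 3) → 2 H
Total hydrogens: 12.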